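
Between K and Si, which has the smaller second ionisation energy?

Si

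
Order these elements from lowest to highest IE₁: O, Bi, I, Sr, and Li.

Li < Sr < Bi < I < O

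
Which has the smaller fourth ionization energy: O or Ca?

Ca

IE_4 is the cost of taking one more electron from the +3 cation: O³⁺ still has 3 valence electrons; Ca³⁺ is already 1 electron into the core.
Usually core removal costs more than valence removal, but here the competition is close: a tightly held n=2 valence electron can cost more to remove than an n=3 core electron, so the actual values have to decide it.
Approximate IE_4 values (kJ/mol): O 7469, Ca 6491.
Putting it together, IE_4: Ca < O.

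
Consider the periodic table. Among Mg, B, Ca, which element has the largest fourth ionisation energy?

B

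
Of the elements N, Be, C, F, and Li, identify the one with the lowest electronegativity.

Li is in period 2, group 1; Be is in period 2, group 2; C is in period 2, group 14; N is in period 2, group 15; F is in period 2, group 17.
EN rises left→right (higher Z_eff, smaller atoms) and falls top→bottom (larger, more shielded atoms).
All lie in period 2, so electronegativity increases left to right.
The lowest electronegativity among these belongs to Li.

Li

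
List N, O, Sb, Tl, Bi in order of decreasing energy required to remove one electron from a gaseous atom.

N, O, Sb, Bi, Tl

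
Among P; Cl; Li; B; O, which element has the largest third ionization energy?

Li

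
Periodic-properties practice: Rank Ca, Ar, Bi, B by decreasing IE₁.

Ar > B > Bi > Ca

B is in period 2, group 13; Ar is in period 3, group 18; Ca is in period 4, group 2; Bi is in period 6, group 15.
First ionization energy rises across a period (greater Z_eff holds electrons more tightly) and falls down a group (valence electrons are farther from the nucleus).
Here both period and group differ, so the two effects have to be weighed against each other.
Bi > Ca: period and group pull opposite ways; the across-period shift dominates (703 vs 590 kJ/mol).
B > Bi: period and group pull opposite ways; the down-group shift dominates (801 vs 703 kJ/mol).
Ar > B: period and group pull opposite ways; the across-period shift dominates (1521 vs 801 kJ/mol).
Approximate values (kJ/mol): B 801, Ar 1521, Ca 590, Bi 703.
So from highest to lowest: Ar > B > Bi > Ca.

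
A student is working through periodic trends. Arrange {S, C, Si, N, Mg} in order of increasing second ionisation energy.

The second ionization energy removes an electron from the +1 ion. For each element: S⁺ still has 5 valence electrons; C⁺ still has 3 valence electrons; Si⁺ still has 3 valence electrons; N⁺ still has 4 valence electrons; Mg⁺ still has 1 valence electron.
All are still removing valence electrons, so compare the +1 ions as you would atoms: IE_2 generally rises across a period (higher Z_eff) and falls down a group (larger shell), subject to the usual subshell exceptions.
Valence configurations: S⁺ [Ne]3s²3p³, C⁺ [He]2s²2p¹, Si⁺ [Ne]3s²3p¹, N⁺ [He]2s²2p², Mg⁺ [Ne]3s¹.
Tabulated IE_2 (kJ/mol): S 2252, C 2353, Si 1577, N 2856, Mg 1451.
Putting it together, IE_2: Mg < Si < S < C < N.

Mg < Si < S < C < N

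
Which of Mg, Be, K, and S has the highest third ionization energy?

The third ionization energy removes an electron from the +2 ion. For each element: Mg²⁺ is the bare [Ne] core; Be²⁺ is the bare [He] core; K²⁺ is already 1 electron into the core; S²⁺ still has 4 valence electrons.
Pulling an electron out of a noble-gas core costs far more than removing a remaining valence electron, so K, Mg and Be sit at the high end of IE_3.
The numbers (kJ/mol): Mg 7733, Be 14849, K 4420, S 3357.
Hence IE_3: S < K < Mg < Be.

Be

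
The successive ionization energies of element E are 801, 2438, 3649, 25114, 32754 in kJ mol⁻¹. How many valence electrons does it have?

Look for the largest jump between consecutive ionization energies: IE4/IE3 ≈ 6.9, far larger than any earlier ratio.
That jump marks the point where a core electron is being removed. So the atom has 3 valence electrons.

3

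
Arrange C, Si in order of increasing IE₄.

Si < C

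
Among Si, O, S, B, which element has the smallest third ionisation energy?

Si

The third ionization energy removes an electron from the +2 ion. For each element: Si²⁺ still has 2 valence electrons; O²⁺ still has 4 valence electrons; S²⁺ still has 4 valence electrons; B²⁺ still has 1 valence electron.
All are still removing valence electrons, so compare the +2 ions as you would atoms: IE_3 generally rises across a period (higher Z_eff) and falls down a group (larger shell), subject to the usual subshell exceptions.
Valence configurations: Si²⁺ [Ne]3s², O²⁺ [He]2s²2p², S²⁺ [Ne]3s²3p², B²⁺ [He]2s¹.
The numbers (kJ/mol): Si 3232, O 5300, S 3357, B 3660.
Hence IE_3: Si < S < B < O.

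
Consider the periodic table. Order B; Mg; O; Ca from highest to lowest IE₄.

The fourth ionization energy removes an electron from the +3 ion. For each element: B³⁺ is the bare [He] core; Mg³⁺ is already 1 electron into the core; O³⁺ still has 3 valence electrons; Ca³⁺ is already 1 electron into the core.
Usually core removal costs more than valence removal, but here the competition is close: a tightly held n=2 valence electron can cost more to remove than an n=3 core electron, so the actual values have to decide it.
The numbers (kJ/mol): B 25026, Mg 10543, O 7469, Ca 6491.
Putting it together, IE_4: Ca < O < Mg < B.

B > Mg > O > Ca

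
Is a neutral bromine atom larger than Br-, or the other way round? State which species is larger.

Br-

Forming Br- adds 1 electron to Br. More electron–electron repulsion in the same shell, with unchanged nuclear charge, lets the cloud expand.
An anion is larger than its parent atom: Br- > Br.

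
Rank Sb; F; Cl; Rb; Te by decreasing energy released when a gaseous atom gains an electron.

F is in period 2, group 17; Cl is in period 3, group 17; Rb is in period 5, group 1; Sb is in period 5, group 15; Te is in period 5, group 16.
Adding an electron releases more energy for atoms nearer the top right (short of the noble gases).
Neither a single period nor a single group — weigh both effects.
Sb > Rb: both are in period 5; the period trend gives Sb the larger value.
Te > Sb: Te lies to the right of Sb in period 5, so the across-period effect alone puts Te higher.
F > Te: relative to Te, both the across-period and down-group shifts push F's electron affinity up.
Cl > F: this pair runs against the simple trend — see the exception note.
Note the exception: Cl has a higher electron affinity than F, contrary to the simple trend — F's small 2p subshell makes the incoming electron feel strong e⁻–e⁻ repulsion, so Cl actually releases more energy on gaining an electron.
Approximate values (kJ/mol): F 328, Cl 349, Rb 47, Sb 103, Te 190.
So from highest to lowest: Cl > F > Te > Sb > Rb.

Cl, F, Te, Sb, Rb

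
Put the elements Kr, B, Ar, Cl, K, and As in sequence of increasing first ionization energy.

K, B, As, Cl, Kr, Ar

B is in period 2, group 13; Cl is in period 3, group 17; Ar is in period 3, group 18; K is in period 4, group 1; As is in period 4, group 15; Kr is in period 4, group 18.
IE₁ increases left→right with effective nuclear charge and decreases top→bottom as the valence shell moves farther out.
These span different periods and groups, so the two trends combine.
B > K: both effects reinforce here, so B is clearly the higher of the two.
As > B: period and group pull opposite ways; the across-period shift dominates (947 vs 801 kJ/mol).
Cl > As: relative to As, both the across-period and down-group shifts push Cl's first ionization energy up.
Kr > Cl: period and group pull opposite ways; the across-period shift dominates (1351 vs 1251 kJ/mol).
Ar > Kr: Ar sits above Kr in group 18, so the down-group effect alone puts Ar higher.
Tabulated first ionization energy (kJ/mol): B 801, Cl 1251, Ar 1521, K 419, As 947, Kr 1351.
So from lowest to highest: K < B < As < Cl < Kr < Ar.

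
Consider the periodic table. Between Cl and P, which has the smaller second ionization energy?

Consider each +1 ion: Cl⁺ still has 6 valence electrons; P⁺ still has 4 valence electrons.
All are still removing valence electrons, so compare the +1 ions as you would atoms: IE_2 generally rises across a period (higher Z_eff) and falls down a group (larger shell), subject to the usual subshell exceptions.
Valence configurations: Cl⁺ [Ne]3s²3p⁴, P⁺ [Ne]3s²3p².
The numbers (kJ/mol): Cl 2298, P 1907.
So the second ionization energies run P < Cl.

P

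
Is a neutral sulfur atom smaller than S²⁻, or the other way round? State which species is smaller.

Forming S²⁻ adds 2 electrons to S. More electron–electron repulsion in the same shell, with unchanged nuclear charge, lets the cloud expand.
An anion is larger than its parent atom: S²⁻ > S.

S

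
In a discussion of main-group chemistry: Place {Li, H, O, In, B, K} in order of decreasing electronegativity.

H is in period 1, group 1; Li is in period 2, group 1; B is in period 2, group 13; O is in period 2, group 16; K is in period 4, group 1; In is in period 5, group 13.
Electronegativity increases across a period and decreases down a group, tracking effective nuclear charge and atomic size.
Here both period and group differ, so the two effects have to be weighed against each other.
Li > K: they share group 1; the group trend gives Li the larger value.
In > Li: period and group pull opposite ways; the across-period shift dominates (1.78 vs 0.98).
B > In: B sits above In in group 13, so the down-group effect alone puts B higher.
H > B: the two effects oppose for this pair; the down-group effect wins (2.20 vs 2.04).
O > H: the two effects oppose for this pair; the across-period effect wins (3.44 vs 2.20).
For reference (Pauling): H 2.20, Li 0.98, B 2.04, O 3.44, K 0.82, In 1.78.
So from highest to lowest: O > H > B > In > Li > K.

O > H > B > In > Li > K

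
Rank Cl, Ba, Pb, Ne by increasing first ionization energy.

Ba < Pb < Cl < Ne

Ne is in period 2, group 18; Cl is in period 3, group 17; Ba is in period 6, group 2; Pb is in period 6, group 14.
Removing the outermost electron gets harder across a period and easier down a group.
Neither a single period nor a single group — weigh both effects.
Pb > Ba: both are in period 6; the period trend gives Pb the larger value.
Cl > Pb: relative to Pb, both the across-period and down-group shifts push Cl's first ionization energy up.
Ne > Cl: both effects reinforce here, so Ne is clearly the higher of the two.
Approximate values (kJ/mol): Ne 2081, Cl 1251, Ba 503, Pb 716.
So from lowest to highest: Ba < Pb < Cl < Ne.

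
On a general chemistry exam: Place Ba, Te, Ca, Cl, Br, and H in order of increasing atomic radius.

H is in period 1, group 1; Cl is in period 3, group 17; Ca is in period 4, group 2; Br is in period 4, group 17; Te is in period 5, group 16; Ba is in period 6, group 2.
Moving right in a period, electrons are added to the same shell under a stronger nuclear pull, so atoms get smaller; moving down, a new shell is opened and atoms get larger.
These span different periods and groups, so the two trends combine.
Cl > H: period and group pull opposite ways; the down-group shift dominates (99 vs 32 pm).
Br > Cl: they share group 17; the group trend gives Br the larger value.
Te > Br: relative to Br, both the across-period and down-group shifts push Te's atomic radius up.
Ca > Te: the two effects oppose for this pair; the across-period effect wins (171 vs 136 pm).
Ba > Ca: they share group 2; the group trend gives Ba the larger value.
Approximate values (pm): H 32, Cl 99, Ca 171, Br 114, Te 136, Ba 196.
So from smallest to largest: H < Cl < Br < Te < Ca < Ba.

H < Cl < Br < Te < Ca < Ba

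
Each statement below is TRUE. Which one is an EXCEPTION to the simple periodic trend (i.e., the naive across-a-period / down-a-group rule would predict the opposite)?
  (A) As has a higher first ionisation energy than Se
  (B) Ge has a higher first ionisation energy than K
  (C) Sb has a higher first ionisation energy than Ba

The general trend: first ionisation energy increases across a period and decreases down a group.
(A) As (period 4, group 15) vs Se (period 4, group 16): the stated order contradicts the simple trend.
(B) Ge (period 4, group 14) vs K (period 4, group 1): the stated order agrees with the simple trend.
(C) Sb (period 5, group 15) vs Ba (period 6, group 2): the stated order agrees with the simple trend.
The exception is (A): Se (4p⁴) ionizes more easily than half-filled As (4p³).

(A)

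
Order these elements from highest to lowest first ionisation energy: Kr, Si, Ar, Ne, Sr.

First ionization energy rises across a period (greater Z_eff holds electrons more tightly) and falls down a group (valence electrons are farther from the nucleus).
Here both period and group differ, so the two effects have to be weighed against each other.
Si > Sr: both effects reinforce here, so Si is clearly the higher of the two.
Kr > Si: period and group pull opposite ways; the across-period shift dominates (1351 vs 786 kJ/mol).
Ar > Kr: they share group 18; the group trend gives Ar the larger value.
Ne > Ar: they share group 18; the group trend gives Ne the larger value.
Tabulated first ionization energy (kJ/mol): Ne 2081, Si 786, Ar 1521, Kr 1351, Sr 550.
So from highest to lowest: Ne > Ar > Kr > Si > Sr.

Ne > Ar > Kr > Si > Sr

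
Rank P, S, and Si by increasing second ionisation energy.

Consider each +1 ion: P⁺ still has 4 valence electrons; S⁺ still has 5 valence electrons; Si⁺ still has 3 valence electrons.
All are still removing valence electrons, so compare the +1 ions as you would atoms: IE_2 generally rises across a period (higher Z_eff) and falls down a group (larger shell), subject to the usual subshell exceptions.
Valence configurations: P⁺ [Ne]3s²3p², S⁺ [Ne]3s²3p³, Si⁺ [Ne]3s²3p¹.
Approximate IE_2 values (kJ/mol): P 1907, S 2252, Si 1577.
Hence IE_2: Si < P < S.

Si < P < S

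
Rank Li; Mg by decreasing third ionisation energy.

IE_3 is the cost of taking one more electron from the +2 cation: Li²⁺ is already 1 electron into the core; Mg²⁺ is the bare [Ne] core.
All of these are removing an electron from a noble-gas core or deeper; the smaller core (lower principal quantum number) is held far more tightly, and within a period the higher nuclear charge binds the same core more tightly.
Approximate IE_3 values (kJ/mol): Li 11815, Mg 7733.
Putting it together, IE_3: Mg < Li.

Li > Mg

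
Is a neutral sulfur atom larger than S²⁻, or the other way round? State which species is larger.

Forming S²⁻ adds 2 electrons to S. More electron–electron repulsion in the same shell, with unchanged nuclear charge, lets the cloud expand.
An anion is larger than its parent atom: S²⁻ > S.

S²⁻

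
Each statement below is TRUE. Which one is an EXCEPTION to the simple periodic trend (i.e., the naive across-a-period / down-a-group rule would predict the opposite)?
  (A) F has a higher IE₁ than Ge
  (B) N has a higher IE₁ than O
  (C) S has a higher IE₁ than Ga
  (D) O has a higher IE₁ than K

(B)

The general trend: IE₁ increases across a period and decreases down a group.
(A) F (period 2, group 17) vs Ge (period 4, group 14): the stated order agrees with the simple trend.
(B) N (period 2, group 15) vs O (period 2, group 16): the stated order contradicts the simple trend.
(C) S (period 3, group 16) vs Ga (period 4, group 13): the stated order agrees with the simple trend.
(D) O (period 2, group 16) vs K (period 4, group 1): the stated order agrees with the simple trend.
The exception is (B): pairing an electron in O's 2p⁴ costs repulsion energy, so O ionizes more easily than half-filled N (2p³).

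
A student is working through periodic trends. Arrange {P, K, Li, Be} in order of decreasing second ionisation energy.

After 1 electron has been removed, what remains? P⁺ still has 4 valence electrons; K⁺ is the bare [Ar] core; Li⁺ is the bare [He] core; Be⁺ still has 1 valence electron.
Breaking into a closed-shell core is much more expensive than removing a leftover valence electron — K and Li have the largest IE_2 here.
Valence configurations: P⁺ [Ne]3s²3p², Be⁺ [He]2s¹.
Approximate IE_2 values (kJ/mol): P 1907, K 3052, Li 7298, Be 1757.
Overall IE_2 order: Be < P < K < Li.

Li > K > P > Be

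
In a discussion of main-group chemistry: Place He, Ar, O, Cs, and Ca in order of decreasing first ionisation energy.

He is in period 1, group 18; O is in period 2, group 16; Ar is in period 3, group 18; Ca is in period 4, group 2; Cs is in period 6, group 1.
First ionization energy rises across a period (greater Z_eff holds electrons more tightly) and falls down a group (valence electrons are farther from the nucleus).
Neither a single period nor a single group — weigh both effects.
Ca > Cs: both effects reinforce here, so Ca is clearly the higher of the two.
O > Ca: relative to Ca, both the across-period and down-group shifts push O's first ionization energy up.
Ar > O: the two effects oppose for this pair; the across-period effect wins (1521 vs 1314 kJ/mol).
He > Ar: He sits above Ar in group 18, so the down-group effect alone puts He higher.
Approximate values (kJ/mol): He 2372, O 1314, Ar 1521, Ca 590, Cs 376.
So from highest to lowest: He > Ar > O > Ca > Cs.

He > Ar > O > Ca > Cs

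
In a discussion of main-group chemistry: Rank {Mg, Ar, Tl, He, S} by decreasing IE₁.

He > Ar > S > Mg > Tl

He is in period 1, group 18; Mg is in period 3, group 2; S is in period 3, group 16; Ar is in period 3, group 18; Tl is in period 6, group 13.
IE₁ increases left→right with effective nuclear charge and decreases top→bottom as the valence shell moves farther out.
Neither a single period nor a single group — weigh both effects.
Mg > Tl: the two effects oppose for this pair; the down-group effect wins (738 vs 589 kJ/mol).
S > Mg: S lies to the right of Mg in period 3, so the across-period effect alone puts S higher.
Ar > S: Ar lies to the right of S in period 3, so the across-period effect alone puts Ar higher.
He > Ar: He sits above Ar in group 18, so the down-group effect alone puts He higher.
Tabulated first ionization energy (kJ/mol): He 2372, Mg 738, S 1000, Ar 1521, Tl 589.
So from highest to lowest: He > Ar > S > Mg > Tl.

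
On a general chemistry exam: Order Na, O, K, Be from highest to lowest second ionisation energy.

Na, O, K, Be

Consider each +1 ion: Na⁺ is the bare [Ne] core; O⁺ still has 5 valence electrons; K⁺ is the bare [Ar] core; Be⁺ still has 1 valence electron.
Usually core removal costs more than valence removal, but here the competition is close: a tightly held n=2 valence electron can cost more to remove than an n=3 core electron, so the actual values have to decide it.
Valence configurations: O⁺ [He]2s²2p³, Be⁺ [He]2s¹.
Tabulated IE_2 (kJ/mol): Na 4562, O 3388, K 3052, Be 1757.
Hence IE_2: Be < K < O < Na.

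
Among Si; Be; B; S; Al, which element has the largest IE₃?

Be

Consider each +2 ion: Si²⁺ still has 2 valence electrons; Be²⁺ is the bare [He] core; B²⁺ still has 1 valence electron; S²⁺ still has 4 valence electrons; Al²⁺ still has 1 valence electron.
Core electrons are held far more tightly than valence electrons, so Be tops the IE_3 order.
Valence configurations: Si²⁺ [Ne]3s², B²⁺ [He]2s¹, S²⁺ [Ne]3s²3p², Al²⁺ [Ne]3s¹.
Approximate IE_3 values (kJ/mol): Si 3232, Be 14849, B 3660, S 3357, Al 2745.
So the third ionization energies run Al < Si < S < B < Be.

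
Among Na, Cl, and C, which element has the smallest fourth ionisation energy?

Cl

The fourth ionization energy removes an electron from the +3 ion. For each element: Na³⁺ is already 2 electrons into the core; Cl³⁺ still has 4 valence electrons; C³⁺ still has 1 valence electron.
Breaking into a closed-shell core is much more expensive than removing a leftover valence electron — Na has the largest IE_4 here.
Valence configurations: Cl³⁺ [Ne]3s²3p², C³⁺ [He]2s¹.
Approximate IE_4 values (kJ/mol): Na 9543, Cl 5159, C 6223.
Putting it together, IE_4: Cl < C < Na.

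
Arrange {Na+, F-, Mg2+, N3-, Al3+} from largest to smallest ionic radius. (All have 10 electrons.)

All of these have 10 electrons, so size is governed by nuclear charge alone: the more protons, the stronger the pull on the same electron cloud, and the smaller the ion.
Nuclear charges: Al3+ (Z=13), Mg2+ (Z=12), Na+ (Z=11), F- (Z=9), N3- (Z=7).
Largest to smallest: N3- > F- > Na+ > Mg2+ > Al3+.

N3- > F- > Na+ > Mg2+ > Al3+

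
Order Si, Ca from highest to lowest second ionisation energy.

Si, Ca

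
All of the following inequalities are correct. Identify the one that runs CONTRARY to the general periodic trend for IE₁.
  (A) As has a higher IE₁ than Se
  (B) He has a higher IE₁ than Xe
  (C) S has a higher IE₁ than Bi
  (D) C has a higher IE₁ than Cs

(A)

The general trend: IE₁ increases across a period and decreases down a group.
(A) As (period 4, group 15) vs Se (period 4, group 16): the stated order contradicts the simple trend.
(B) He (period 1, group 18) vs Xe (period 5, group 18): the stated order agrees with the simple trend.
(C) S (period 3, group 16) vs Bi (period 6, group 15): the stated order agrees with the simple trend.
(D) C (period 2, group 14) vs Cs (period 6, group 1): the stated order agrees with the simple trend.
The exception is (A): Se (4p⁴) ionizes more easily than half-filled As (4p³).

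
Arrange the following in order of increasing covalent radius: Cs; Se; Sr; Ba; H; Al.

H, Se, Al, Sr, Ba, Cs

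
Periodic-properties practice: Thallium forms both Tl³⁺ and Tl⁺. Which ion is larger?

Tl⁺

Both ions have Z = 81 protons, but Tl³⁺ has lost more electrons, so its remaining electrons feel a larger effective nuclear charge per electron and are pulled in more tightly.
Higher positive charge → smaller ion, so Tl⁺ > Tl³⁺.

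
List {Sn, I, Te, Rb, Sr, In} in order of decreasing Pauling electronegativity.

I > Te > Sn > In > Sr > Rb

Rb is in period 5, group 1; Sr is in period 5, group 2; In is in period 5, group 13; Sn is in period 5, group 14; Te is in period 5, group 16; I is in period 5, group 17.
Smaller atoms with higher effective nuclear charge are more electronegative.
All lie in period 5, so electronegativity increases left to right.
So from highest to lowest: I > Te > Sn > In > Sr > Rb.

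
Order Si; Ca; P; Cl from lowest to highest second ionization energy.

IE_2 is the cost of taking one more electron from the +1 cation: Si⁺ still has 3 valence electrons; Ca⁺ still has 1 valence electron; P⁺ still has 4 valence electrons; Cl⁺ still has 6 valence electrons.
All are still removing valence electrons, so compare the +1 ions as you would atoms: IE_2 generally rises across a period (higher Z_eff) and falls down a group (larger shell), subject to the usual subshell exceptions.
Valence configurations: Si⁺ [Ne]3s²3p¹, Ca⁺ [Ar]4s¹, P⁺ [Ne]3s²3p², Cl⁺ [Ne]3s²3p⁴.
Approximate IE_2 values (kJ/mol): Si 1577, Ca 1145, P 1907, Cl 2298.
Putting it together, IE_2: Ca < Si < P < Cl.

Ca, Si, P, Cl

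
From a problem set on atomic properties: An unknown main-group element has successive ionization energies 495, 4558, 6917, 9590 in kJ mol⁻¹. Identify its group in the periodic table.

Group 1

Look for the largest jump between consecutive ionization energies: IE2/IE1 ≈ 9.2, far larger than any earlier ratio.
That jump marks the point where a core electron is being removed. So the atom has 1 valence electron.
A main-group element with 1 valence electron is in group 1.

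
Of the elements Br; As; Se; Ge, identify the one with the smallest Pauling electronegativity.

Ge

Ge is in period 4, group 14; As is in period 4, group 15; Se is in period 4, group 16; Br is in period 4, group 17.
EN rises left→right (higher Z_eff, smaller atoms) and falls top→bottom (larger, more shielded atoms).
All lie in period 4, so electronegativity increases left to right.
The smallest Pauling electronegativity among these belongs to Ge.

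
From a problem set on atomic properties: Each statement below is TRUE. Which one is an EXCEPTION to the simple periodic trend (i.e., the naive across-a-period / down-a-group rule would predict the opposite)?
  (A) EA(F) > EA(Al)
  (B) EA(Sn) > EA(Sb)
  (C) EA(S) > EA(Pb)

The general trend: electron affinity increases across a period and decreases down a group.
(A) F (period 2, group 17) vs Al (period 3, group 13): the stated order agrees with the simple trend.
(B) Sn (period 5, group 14) vs Sb (period 5, group 15): the stated order contradicts the simple trend.
(C) S (period 3, group 16) vs Pb (period 6, group 14): the stated order agrees with the simple trend.
The exception is (B): adding an electron to Sb's half-filled 5p³ is unfavourable, so Sn has the more exothermic EA.

(B)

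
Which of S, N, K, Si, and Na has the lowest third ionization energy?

Si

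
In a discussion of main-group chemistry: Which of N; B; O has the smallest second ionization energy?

B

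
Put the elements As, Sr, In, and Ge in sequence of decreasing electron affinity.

Ge is in period 4, group 14; As is in period 4, group 15; Sr is in period 5, group 2; In is in period 5, group 13.
Electron affinity generally becomes more exothermic across a period toward the halogens and less exothermic down a group.
These span different periods and groups, so the two trends combine.
In > Sr: In lies to the right of Sr in period 5, so the across-period effect alone puts In higher.
As > In: both effects reinforce here, so As is clearly the higher of the two.
Ge > As: this pair runs against the simple trend — see the exception note.
Note the exception: Ge has a higher electron affinity than As, contrary to the simple trend — adding an electron to As's half-filled 4p³ is unfavourable, so Ge (4p²) has the more exothermic EA.
Approximate values (kJ/mol): Ge 119, As 78, Sr 5, In 29.
So from highest to lowest: Ge > As > In > Sr.

Ge, As, In, Sr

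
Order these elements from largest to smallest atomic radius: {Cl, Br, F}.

Moving right in a period, electrons are added to the same shell under a stronger nuclear pull, so atoms get smaller; moving down, a new shell is opened and atoms get larger.
All are in group 17, so atomic radius increases down the group.
So from largest to smallest: Br > Cl > F.

Br, Cl, F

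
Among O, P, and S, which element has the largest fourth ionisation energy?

O

Consider each +3 ion: O³⁺ still has 3 valence electrons; P³⁺ still has 2 valence electrons; S³⁺ still has 3 valence electrons.
All are still removing valence electrons, so compare the +3 ions as you would atoms: IE_4 generally rises across a period (higher Z_eff) and falls down a group (larger shell), subject to the usual subshell exceptions.
Valence configurations: O³⁺ [He]2s²2p¹, P³⁺ [Ne]3s², S³⁺ [Ne]3s²3p¹.
S³⁺ loses a lone 3p electron whereas P³⁺ must break into a filled 3s² pair, so IE_4(P) > IE_4(S) even though S has the higher nuclear charge.
Approximate IE_4 values (kJ/mol): O 7469, P 4964, S 4556.
Overall IE_4 order: S < P < O.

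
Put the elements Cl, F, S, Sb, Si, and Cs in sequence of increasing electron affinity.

Cs, Sb, Si, S, F, Cl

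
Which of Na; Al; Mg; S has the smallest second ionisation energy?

IE_2 is the cost of taking one more electron from the +1 cation: Na⁺ is the bare [Ne] core; Al⁺ still has 2 valence electrons; Mg⁺ still has 1 valence electron; S⁺ still has 5 valence electrons.
Core electrons are held far more tightly than valence electrons, so Na tops the IE_2 order.
Valence configurations: Al⁺ [Ne]3s², Mg⁺ [Ne]3s¹, S⁺ [Ne]3s²3p³.
Tabulated IE_2 (kJ/mol): Na 4562, Al 1817, Mg 1451, S 2252.
So the second ionization energies run Mg < Al < S < Na.

Mg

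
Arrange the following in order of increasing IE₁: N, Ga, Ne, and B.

Ga < B < N < Ne

IE₁ increases left→right with effective nuclear charge and decreases top→bottom as the valence shell moves farther out.
These span different periods and groups, so the two trends combine.
B > Ga: B sits above Ga in group 13, so the down-group effect alone puts B higher.
N > B: both are in period 2; the period trend gives N the larger value.
Ne > N: Ne lies to the right of N in period 2, so the across-period effect alone puts Ne higher.
Tabulated first ionization energy (kJ/mol): B 801, N 1402, Ne 2081, Ga 579.
So from lowest to highest: Ga < B < N < Ne.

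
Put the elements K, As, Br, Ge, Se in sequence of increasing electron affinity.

K is in period 4, group 1; Ge is in period 4, group 14; As is in period 4, group 15; Se is in period 4, group 16; Br is in period 4, group 17.
Electron affinity generally becomes more exothermic across a period toward the halogens and less exothermic down a group.
All lie in period 4; the across-period trend (electron affinity increases left to right) applies, with the exception below.
Note the exception: Ge has a higher electron affinity than As, contrary to the simple trend — adding an electron to As's half-filled 4p³ is unfavourable, so Ge (4p²) has the more exothermic EA.
For reference (kJ/mol): K 48, Ge 119, As 78, Se 195, Br 325.
So from lowest to highest: K < As < Ge < Se < Br.

K, As, Ge, Se, Br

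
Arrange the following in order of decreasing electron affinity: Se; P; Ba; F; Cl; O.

Cl > F > Se > O > P > Ba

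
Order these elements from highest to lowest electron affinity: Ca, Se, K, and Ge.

Adding an electron releases more energy for atoms nearer the top right (short of the noble gases).
All lie in period 4; the across-period trend (electron affinity increases left to right) applies, with the exception below.
Note the exception: K has a higher electron affinity than Ca, contrary to the simple trend — adding an electron to Ca (ns²) has to open a new, higher-energy np subshell, which is unfavourable.
For reference (kJ/mol): K 48, Ca 2, Ge 119, Se 195.
So from highest to lowest: Se > Ge > K > Ca.

Se > Ge > K > Ca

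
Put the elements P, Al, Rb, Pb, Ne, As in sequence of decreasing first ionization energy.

Removing the outermost electron gets harder across a period and easier down a group.
Here both period and group differ, so the two effects have to be weighed against each other.
Al > Rb: both effects reinforce here, so Al is clearly the higher of the two.
Pb > Al: period and group pull opposite ways; the across-period shift dominates (716 vs 578 kJ/mol).
As > Pb: relative to Pb, both the across-period and down-group shifts push As's first ionization energy up.
P > As: they share group 15; the group trend gives P the larger value.
Ne > P: both effects reinforce here, so Ne is clearly the higher of the two.
For reference (kJ/mol): Ne 2081, Al 578, P 1012, As 947, Rb 403, Pb 716.
So from highest to lowest: Ne > P > As > Pb > Al > Rb.

Ne > P > As > Pb > Al > Rb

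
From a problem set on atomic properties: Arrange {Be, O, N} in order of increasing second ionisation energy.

The second ionization energy removes an electron from the +1 ion. For each element: Be⁺ still has 1 valence electron; O⁺ still has 5 valence electrons; N⁺ still has 4 valence electrons.
All are still removing valence electrons, so compare the +1 ions as you would atoms: IE_2 generally rises across a period (higher Z_eff) and falls down a group (larger shell), subject to the usual subshell exceptions.
Valence configurations: Be⁺ [He]2s¹, O⁺ [He]2s²2p³, N⁺ [He]2s²2p².
The numbers (kJ/mol): Be 1757, O 3388, N 2856.
Hence IE_2: Be < N < O.

Be, N, O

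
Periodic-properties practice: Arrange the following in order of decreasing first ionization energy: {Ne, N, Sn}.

N is in period 2, group 15; Ne is in period 2, group 18; Sn is in period 5, group 14.
IE₁ increases left→right with effective nuclear charge and decreases top→bottom as the valence shell moves farther out.
Neither a single period nor a single group — weigh both effects.
N > Sn: relative to Sn, both the across-period and down-group shifts push N's first ionization energy up.
Ne > N: Ne lies to the right of N in period 2, so the across-period effect alone puts Ne higher.
For reference (kJ/mol): N 1402, Ne 2081, Sn 709.
So from highest to lowest: Ne > N > Sn.

Ne > N > Sn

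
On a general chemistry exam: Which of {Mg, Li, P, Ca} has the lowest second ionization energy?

Ca

Consider each +1 ion: Mg⁺ still has 1 valence electron; Li⁺ is the bare [He] core; P⁺ still has 4 valence electrons; Ca⁺ still has 1 valence electron.
Pulling an electron out of a noble-gas core costs far more than removing a remaining valence electron, so Li sits at the high end of IE_2.
Valence configurations: Mg⁺ [Ne]3s¹, P⁺ [Ne]3s²3p², Ca⁺ [Ar]4s¹.
The numbers (kJ/mol): Mg 1451, Li 7298, P 1907, Ca 1145.
Putting it together, IE_2: Ca < Mg < P < Li.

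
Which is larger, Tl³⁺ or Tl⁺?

Tl⁺

Both ions have Z = 81 protons, but Tl³⁺ has lost more electrons, so its remaining electrons feel a larger effective nuclear charge per electron and are pulled in more tightly.
Higher positive charge → smaller ion, so Tl⁺ > Tl³⁺.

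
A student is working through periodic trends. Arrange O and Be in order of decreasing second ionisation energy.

O > Be

After 1 electron has been removed, what remains? O⁺ still has 5 valence electrons; Be⁺ still has 1 valence electron.
All are still removing valence electrons, so compare the +1 ions as you would atoms: IE_2 generally rises across a period (higher Z_eff) and falls down a group (larger shell), subject to the usual subshell exceptions.
Valence configurations: O⁺ [He]2s²2p³, Be⁺ [He]2s¹.
Tabulated IE_2 (kJ/mol): O 3388, Be 1757.
Hence IE_2: Be < O.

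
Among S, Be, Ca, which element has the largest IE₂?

The second ionization energy removes an electron from the +1 ion. For each element: S⁺ still has 5 valence electrons; Be⁺ still has 1 valence electron; Ca⁺ still has 1 valence electron.
All are still removing valence electrons, so compare the +1 ions as you would atoms: IE_2 generally rises across a period (higher Z_eff) and falls down a group (larger shell), subject to the usual subshell exceptions.
Valence configurations: S⁺ [Ne]3s²3p³, Be⁺ [He]2s¹, Ca⁺ [Ar]4s¹.
Approximate IE_2 values (kJ/mol): S 2252, Be 1757, Ca 1145.
Putting it together, IE_2: Ca < Be < S.

S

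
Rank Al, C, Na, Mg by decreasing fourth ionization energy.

Al > Mg > Na > C

The fourth ionization energy removes an electron from the +3 ion. For each element: Al³⁺ is the bare [Ne] core; C³⁺ still has 1 valence electron; Na³⁺ is already 2 electrons into the core; Mg³⁺ is already 1 electron into the core.
Breaking into a closed-shell core is much more expensive than removing a leftover valence electron — Na, Mg and Al have the largest IE_4 here.
The numbers (kJ/mol): Al 11577, C 6223, Na 9543, Mg 10543.
So the fourth ionization energies run C < Na < Mg < Al.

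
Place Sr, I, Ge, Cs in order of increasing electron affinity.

Ge is in period 4, group 14; Sr is in period 5, group 2; I is in period 5, group 17; Cs is in period 6, group 1.
Atoms with high Z_eff and room in the valence shell (especially the halogens) have the most exothermic electron affinities.
These span different periods and groups, so the two trends combine.
Cs > Sr: this pair runs against the simple trend — see the exception note.
Ge > Cs: relative to Cs, both the across-period and down-group shifts push Ge's electron affinity up.
I > Ge: the two effects oppose for this pair; the across-period effect wins (295 vs 119 kJ/mol).
Note the exception: Cs has a higher electron affinity than Sr, contrary to the simple trend — adding an electron to Sr (ns²) has to open a new, higher-energy np subshell, which is unfavourable.
For reference (kJ/mol): Ge 119, Sr 5, I 295, Cs 46.
So from lowest to highest: Sr < Cs < Ge < I.

Sr < Cs < Ge < I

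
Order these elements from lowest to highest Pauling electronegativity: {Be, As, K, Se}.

K < Be < As < Se

EN rises left→right (higher Z_eff, smaller atoms) and falls top→bottom (larger, more shielded atoms).
These span different periods and groups, so the two trends combine.
Be > K: relative to K, both the across-period and down-group shifts push Be's electronegativity up.
As > Be: period and group pull opposite ways; the across-period shift dominates (2.18 vs 1.57).
Se > As: both are in period 4; the period trend gives Se the larger value.
Approximate values (Pauling): Be 1.57, K 0.82, As 2.18, Se 2.55.
So from lowest to highest: K < Be < As < Se.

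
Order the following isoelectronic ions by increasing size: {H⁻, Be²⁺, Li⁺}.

Be²⁺ < Li⁺ < H⁻

All of these have 2 electrons, so size is governed by nuclear charge alone: the more protons, the stronger the pull on the same electron cloud, and the smaller the ion.
Nuclear charges: Be²⁺ (Z=4), Li⁺ (Z=3), H⁻ (Z=1).
Smallest to largest: Be²⁺ < Li⁺ < H⁻.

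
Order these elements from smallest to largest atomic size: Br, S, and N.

N < S < Br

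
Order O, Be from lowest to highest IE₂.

Be, O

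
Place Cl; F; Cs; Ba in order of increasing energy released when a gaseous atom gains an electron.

Ba < Cs < F < Cl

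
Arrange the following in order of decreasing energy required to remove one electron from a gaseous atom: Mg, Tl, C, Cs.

C is in period 2, group 14; Mg is in period 3, group 2; Cs is in period 6, group 1; Tl is in period 6, group 13.
Across a period the outer electron is held more tightly (higher IE₁); down a group it sits in a higher shell, more shielded, and comes off more easily.
These span different periods and groups, so the two trends combine.
Tl > Cs: both are in period 6; the period trend gives Tl the larger value.
Mg > Tl: period and group pull opposite ways; the down-group shift dominates (738 vs 589 kJ/mol).
C > Mg: both effects reinforce here, so C is clearly the higher of the two.
For reference (kJ/mol): C 1086, Mg 738, Cs 376, Tl 589.
So from highest to lowest: C > Mg > Tl > Cs.

C > Mg > Tl > Cs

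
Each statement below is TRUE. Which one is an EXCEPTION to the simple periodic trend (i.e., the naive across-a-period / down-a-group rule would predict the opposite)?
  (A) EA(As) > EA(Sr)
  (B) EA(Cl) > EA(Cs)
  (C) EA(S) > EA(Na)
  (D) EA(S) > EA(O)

(D)

The general trend: electron affinity increases across a period and decreases down a group.
(A) As (period 4, group 15) vs Sr (period 5, group 2): the stated order agrees with the simple trend.
(B) Cl (period 3, group 17) vs Cs (period 6, group 1): the stated order agrees with the simple trend.
(C) S (period 3, group 16) vs Na (period 3, group 1): the stated order agrees with the simple trend.
(D) S (period 3, group 16) vs O (period 2, group 16): the stated order contradicts the simple trend.
The exception is (D): the compact 2p subshell of O repels the added electron more than S's larger 3p does.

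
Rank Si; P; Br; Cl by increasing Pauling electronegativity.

Smaller atoms with higher effective nuclear charge are more electronegative.
Here both period and group differ, so the two effects have to be weighed against each other.
P > Si: P lies to the right of Si in period 3, so the across-period effect alone puts P higher.
Br > P: the two effects oppose for this pair; the across-period effect wins (2.96 vs 2.19).
Cl > Br: they share group 17; the group trend gives Cl the larger value.
For reference (Pauling): Si 1.90, P 2.19, Cl 3.16, Br 2.96.
So from lowest to highest: Si < P < Br < Cl.

Si, P, Br, Cl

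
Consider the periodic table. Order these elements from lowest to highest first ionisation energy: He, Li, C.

Li, C, He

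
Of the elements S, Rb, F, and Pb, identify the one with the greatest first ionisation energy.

F

Across a period the outer electron is held more tightly (higher IE₁); down a group it sits in a higher shell, more shielded, and comes off more easily.
Neither a single period nor a single group — weigh both effects.
Pb > Rb: the two effects oppose for this pair; the across-period effect wins (716 vs 403 kJ/mol).
S > Pb: relative to Pb, both the across-period and down-group shifts push S's first ionization energy up.
F > S: relative to S, both the across-period and down-group shifts push F's first ionization energy up.
Approximate values (kJ/mol): F 1681, S 1000, Rb 403, Pb 716.
The greatest first ionisation energy among these belongs to F.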